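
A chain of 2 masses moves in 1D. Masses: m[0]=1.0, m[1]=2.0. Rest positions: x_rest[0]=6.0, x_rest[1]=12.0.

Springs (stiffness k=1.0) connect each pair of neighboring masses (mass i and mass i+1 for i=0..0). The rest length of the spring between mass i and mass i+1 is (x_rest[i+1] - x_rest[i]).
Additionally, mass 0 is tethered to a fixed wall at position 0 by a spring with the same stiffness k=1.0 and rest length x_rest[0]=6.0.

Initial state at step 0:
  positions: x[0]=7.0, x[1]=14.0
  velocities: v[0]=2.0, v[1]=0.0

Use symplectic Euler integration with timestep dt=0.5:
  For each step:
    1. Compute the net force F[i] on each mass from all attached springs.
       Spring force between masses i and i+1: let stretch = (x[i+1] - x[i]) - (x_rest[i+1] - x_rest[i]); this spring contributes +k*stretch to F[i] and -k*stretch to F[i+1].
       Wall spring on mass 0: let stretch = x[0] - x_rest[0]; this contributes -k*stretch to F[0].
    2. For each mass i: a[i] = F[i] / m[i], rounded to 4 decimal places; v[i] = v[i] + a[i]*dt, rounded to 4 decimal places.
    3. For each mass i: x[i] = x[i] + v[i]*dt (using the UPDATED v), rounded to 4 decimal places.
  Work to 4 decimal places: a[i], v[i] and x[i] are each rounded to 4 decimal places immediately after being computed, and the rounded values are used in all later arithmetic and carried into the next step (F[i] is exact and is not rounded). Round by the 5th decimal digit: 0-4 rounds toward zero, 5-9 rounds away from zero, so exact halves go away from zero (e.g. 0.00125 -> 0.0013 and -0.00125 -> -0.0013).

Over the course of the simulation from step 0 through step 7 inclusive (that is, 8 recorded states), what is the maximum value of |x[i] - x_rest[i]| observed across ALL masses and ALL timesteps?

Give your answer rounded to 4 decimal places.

Answer: 2.4688

Derivation:
Step 0: x=[7.0000 14.0000] v=[2.0000 0.0000]
Step 1: x=[8.0000 13.8750] v=[2.0000 -0.2500]
Step 2: x=[8.4688 13.7656] v=[0.9375 -0.2188]
Step 3: x=[8.1446 13.7441] v=[-0.6485 -0.0430]
Step 4: x=[7.1841 13.7727] v=[-1.9211 0.0572]
Step 5: x=[6.0747 13.7277] v=[-2.2189 -0.0900]
Step 6: x=[5.3598 13.4761] v=[-1.4298 -0.5033]
Step 7: x=[5.3340 12.9599] v=[-0.0516 -1.0324]
Max displacement = 2.4688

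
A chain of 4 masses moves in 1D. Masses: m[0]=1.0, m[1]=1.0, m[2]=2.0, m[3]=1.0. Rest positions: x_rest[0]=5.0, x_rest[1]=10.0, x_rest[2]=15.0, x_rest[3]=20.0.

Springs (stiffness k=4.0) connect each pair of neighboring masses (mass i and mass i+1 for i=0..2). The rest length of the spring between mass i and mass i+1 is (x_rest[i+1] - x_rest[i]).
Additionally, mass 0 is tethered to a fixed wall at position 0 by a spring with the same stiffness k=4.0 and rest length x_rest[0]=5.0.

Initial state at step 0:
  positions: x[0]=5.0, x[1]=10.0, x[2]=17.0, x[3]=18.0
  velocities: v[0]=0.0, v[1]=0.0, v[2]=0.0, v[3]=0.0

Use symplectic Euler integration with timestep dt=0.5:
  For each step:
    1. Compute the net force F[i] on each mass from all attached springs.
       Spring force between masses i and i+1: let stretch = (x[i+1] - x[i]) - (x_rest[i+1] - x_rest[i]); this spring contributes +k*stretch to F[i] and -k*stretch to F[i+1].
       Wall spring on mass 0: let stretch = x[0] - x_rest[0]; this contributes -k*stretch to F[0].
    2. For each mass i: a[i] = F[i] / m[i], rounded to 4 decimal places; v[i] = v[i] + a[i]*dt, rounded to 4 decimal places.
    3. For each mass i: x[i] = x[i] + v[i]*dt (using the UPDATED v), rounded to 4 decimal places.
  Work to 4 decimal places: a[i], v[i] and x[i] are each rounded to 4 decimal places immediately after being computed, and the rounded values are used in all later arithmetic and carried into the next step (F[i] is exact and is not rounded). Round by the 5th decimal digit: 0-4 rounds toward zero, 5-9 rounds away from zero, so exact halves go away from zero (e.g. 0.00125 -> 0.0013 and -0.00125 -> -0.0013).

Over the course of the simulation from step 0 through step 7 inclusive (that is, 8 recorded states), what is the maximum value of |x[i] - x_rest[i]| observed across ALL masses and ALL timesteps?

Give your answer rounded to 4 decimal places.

Step 0: x=[5.0000 10.0000 17.0000 18.0000] v=[0.0000 0.0000 0.0000 0.0000]
Step 1: x=[5.0000 12.0000 14.0000 22.0000] v=[0.0000 4.0000 -6.0000 8.0000]
Step 2: x=[7.0000 9.0000 14.0000 23.0000] v=[4.0000 -6.0000 0.0000 2.0000]
Step 3: x=[4.0000 9.0000 16.0000 20.0000] v=[-6.0000 0.0000 4.0000 -6.0000]
Step 4: x=[2.0000 11.0000 16.5000 18.0000] v=[-4.0000 4.0000 1.0000 -4.0000]
Step 5: x=[7.0000 9.5000 15.0000 19.5000] v=[10.0000 -3.0000 -3.0000 3.0000]
Step 6: x=[7.5000 11.0000 13.0000 21.5000] v=[1.0000 3.0000 -4.0000 4.0000]
Step 7: x=[4.0000 11.0000 14.2500 20.0000] v=[-7.0000 0.0000 2.5000 -3.0000]
Max displacement = 3.0000

Answer: 3.0000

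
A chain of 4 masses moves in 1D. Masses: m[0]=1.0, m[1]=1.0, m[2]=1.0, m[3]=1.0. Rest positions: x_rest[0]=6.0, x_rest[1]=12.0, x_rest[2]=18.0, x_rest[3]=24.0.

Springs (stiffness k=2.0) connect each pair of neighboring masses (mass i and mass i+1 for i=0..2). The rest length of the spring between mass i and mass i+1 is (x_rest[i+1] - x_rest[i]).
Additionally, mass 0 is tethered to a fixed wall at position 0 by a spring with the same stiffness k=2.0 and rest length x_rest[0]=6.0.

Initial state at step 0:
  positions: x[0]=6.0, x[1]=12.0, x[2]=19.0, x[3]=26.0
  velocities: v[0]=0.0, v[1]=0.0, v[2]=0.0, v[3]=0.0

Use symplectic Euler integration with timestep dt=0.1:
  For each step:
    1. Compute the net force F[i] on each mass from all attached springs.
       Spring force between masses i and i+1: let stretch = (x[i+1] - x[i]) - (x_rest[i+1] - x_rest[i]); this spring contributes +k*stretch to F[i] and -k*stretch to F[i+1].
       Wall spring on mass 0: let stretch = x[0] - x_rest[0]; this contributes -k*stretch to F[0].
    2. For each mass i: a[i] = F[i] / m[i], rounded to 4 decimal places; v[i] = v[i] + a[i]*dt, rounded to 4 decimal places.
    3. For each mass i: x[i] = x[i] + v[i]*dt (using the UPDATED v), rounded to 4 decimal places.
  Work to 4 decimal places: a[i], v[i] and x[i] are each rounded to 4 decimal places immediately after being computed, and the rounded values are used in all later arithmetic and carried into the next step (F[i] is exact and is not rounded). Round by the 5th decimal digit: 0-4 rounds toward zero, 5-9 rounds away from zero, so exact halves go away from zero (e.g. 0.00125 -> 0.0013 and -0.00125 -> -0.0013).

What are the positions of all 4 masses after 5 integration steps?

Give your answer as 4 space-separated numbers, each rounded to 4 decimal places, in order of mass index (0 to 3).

Answer: 6.0131 12.2730 18.9998 25.7138

Derivation:
Step 0: x=[6.0000 12.0000 19.0000 26.0000] v=[0.0000 0.0000 0.0000 0.0000]
Step 1: x=[6.0000 12.0200 19.0000 25.9800] v=[0.0000 0.2000 0.0000 -0.2000]
Step 2: x=[6.0004 12.0592 19.0000 25.9404] v=[0.0040 0.3920 0.0000 -0.3960]
Step 3: x=[6.0020 12.1160 19.0000 25.8820] v=[0.0157 0.5684 -0.0001 -0.5841]
Step 4: x=[6.0058 12.1882 19.0000 25.8060] v=[0.0381 0.7224 -0.0005 -0.7605]
Step 5: x=[6.0131 12.2730 18.9998 25.7138] v=[0.0734 0.8483 -0.0017 -0.9217]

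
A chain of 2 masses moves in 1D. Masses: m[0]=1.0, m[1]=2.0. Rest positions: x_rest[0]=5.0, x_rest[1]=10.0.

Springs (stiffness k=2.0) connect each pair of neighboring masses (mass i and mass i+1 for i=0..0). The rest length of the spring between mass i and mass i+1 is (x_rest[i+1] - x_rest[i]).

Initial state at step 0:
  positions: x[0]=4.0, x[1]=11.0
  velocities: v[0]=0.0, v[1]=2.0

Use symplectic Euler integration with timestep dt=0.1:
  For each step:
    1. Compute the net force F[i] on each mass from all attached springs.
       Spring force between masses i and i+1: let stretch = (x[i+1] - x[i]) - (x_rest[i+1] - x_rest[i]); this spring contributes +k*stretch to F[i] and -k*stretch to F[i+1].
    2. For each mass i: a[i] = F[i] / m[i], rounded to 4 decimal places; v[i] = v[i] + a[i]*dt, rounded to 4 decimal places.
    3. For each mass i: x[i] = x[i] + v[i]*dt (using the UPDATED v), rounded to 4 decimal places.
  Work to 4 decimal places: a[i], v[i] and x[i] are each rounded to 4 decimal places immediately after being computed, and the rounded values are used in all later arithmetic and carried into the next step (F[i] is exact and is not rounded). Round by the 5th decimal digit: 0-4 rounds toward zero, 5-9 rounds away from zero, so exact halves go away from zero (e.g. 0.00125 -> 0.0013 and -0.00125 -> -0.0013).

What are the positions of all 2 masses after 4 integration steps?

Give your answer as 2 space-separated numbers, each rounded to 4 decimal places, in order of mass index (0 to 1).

Step 0: x=[4.0000 11.0000] v=[0.0000 2.0000]
Step 1: x=[4.0400 11.1800] v=[0.4000 1.8000]
Step 2: x=[4.1228 11.3386] v=[0.8280 1.5860]
Step 3: x=[4.2499 11.4750] v=[1.2712 1.3644]
Step 4: x=[4.4215 11.5892] v=[1.7162 1.1419]

Answer: 4.4215 11.5892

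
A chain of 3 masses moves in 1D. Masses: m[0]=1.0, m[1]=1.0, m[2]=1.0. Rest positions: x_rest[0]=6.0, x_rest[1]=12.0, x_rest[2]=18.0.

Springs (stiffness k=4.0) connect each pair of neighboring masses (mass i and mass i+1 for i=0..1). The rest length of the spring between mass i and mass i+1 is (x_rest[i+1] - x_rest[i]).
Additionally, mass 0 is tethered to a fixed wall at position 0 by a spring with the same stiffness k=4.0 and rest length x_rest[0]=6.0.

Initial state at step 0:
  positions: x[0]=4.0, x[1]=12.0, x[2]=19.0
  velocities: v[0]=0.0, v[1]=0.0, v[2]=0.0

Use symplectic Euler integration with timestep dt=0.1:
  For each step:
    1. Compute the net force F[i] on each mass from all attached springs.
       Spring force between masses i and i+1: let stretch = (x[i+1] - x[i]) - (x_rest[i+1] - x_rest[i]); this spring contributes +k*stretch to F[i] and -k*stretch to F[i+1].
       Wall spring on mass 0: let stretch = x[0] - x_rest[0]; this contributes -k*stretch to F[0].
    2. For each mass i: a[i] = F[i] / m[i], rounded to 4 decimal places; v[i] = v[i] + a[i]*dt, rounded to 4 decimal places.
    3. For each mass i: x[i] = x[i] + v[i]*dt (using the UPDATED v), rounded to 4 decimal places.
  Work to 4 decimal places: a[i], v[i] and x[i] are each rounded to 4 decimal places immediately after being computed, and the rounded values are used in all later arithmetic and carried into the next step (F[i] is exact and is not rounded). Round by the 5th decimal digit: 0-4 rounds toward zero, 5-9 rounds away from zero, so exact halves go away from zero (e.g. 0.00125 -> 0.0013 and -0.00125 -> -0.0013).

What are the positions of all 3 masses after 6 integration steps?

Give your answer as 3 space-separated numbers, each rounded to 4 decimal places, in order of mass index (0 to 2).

Answer: 6.4684 11.6253 18.1842

Derivation:
Step 0: x=[4.0000 12.0000 19.0000] v=[0.0000 0.0000 0.0000]
Step 1: x=[4.1600 11.9600 18.9600] v=[1.6000 -0.4000 -0.4000]
Step 2: x=[4.4656 11.8880 18.8800] v=[3.0560 -0.7200 -0.8000]
Step 3: x=[4.8895 11.7988 18.7603] v=[4.2387 -0.8922 -1.1968]
Step 4: x=[5.3942 11.7117 18.6022] v=[5.0466 -0.8713 -1.5814]
Step 5: x=[5.9358 11.6475 18.4084] v=[5.4159 -0.6421 -1.9376]
Step 6: x=[6.4684 11.6253 18.1842] v=[5.3263 -0.2224 -2.2420]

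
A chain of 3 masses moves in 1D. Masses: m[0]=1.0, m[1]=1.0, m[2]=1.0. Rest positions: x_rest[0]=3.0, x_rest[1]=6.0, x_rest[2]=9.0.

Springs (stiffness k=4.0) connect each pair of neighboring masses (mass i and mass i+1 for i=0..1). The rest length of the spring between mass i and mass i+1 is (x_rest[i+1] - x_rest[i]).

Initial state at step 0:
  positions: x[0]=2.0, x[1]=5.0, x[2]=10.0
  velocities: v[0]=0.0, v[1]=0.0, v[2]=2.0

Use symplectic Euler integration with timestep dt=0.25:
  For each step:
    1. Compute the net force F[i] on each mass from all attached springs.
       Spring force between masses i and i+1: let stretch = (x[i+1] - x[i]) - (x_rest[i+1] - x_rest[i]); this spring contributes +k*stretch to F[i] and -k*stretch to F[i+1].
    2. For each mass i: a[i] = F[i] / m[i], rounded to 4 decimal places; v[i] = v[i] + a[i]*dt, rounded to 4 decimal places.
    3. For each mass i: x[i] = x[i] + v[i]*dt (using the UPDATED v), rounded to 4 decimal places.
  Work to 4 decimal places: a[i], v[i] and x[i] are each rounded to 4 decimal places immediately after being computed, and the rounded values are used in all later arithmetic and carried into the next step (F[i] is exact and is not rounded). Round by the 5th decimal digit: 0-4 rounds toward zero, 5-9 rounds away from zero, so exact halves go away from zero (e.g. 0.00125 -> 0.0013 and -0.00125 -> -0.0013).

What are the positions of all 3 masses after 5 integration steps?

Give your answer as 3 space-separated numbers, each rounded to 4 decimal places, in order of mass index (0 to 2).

Step 0: x=[2.0000 5.0000 10.0000] v=[0.0000 0.0000 2.0000]
Step 1: x=[2.0000 5.5000 10.0000] v=[0.0000 2.0000 0.0000]
Step 2: x=[2.1250 6.2500 9.6250] v=[0.5000 3.0000 -1.5000]
Step 3: x=[2.5313 6.8125 9.1563] v=[1.6250 2.2500 -1.8750]
Step 4: x=[3.2579 6.8907 8.8516] v=[2.9062 0.3126 -1.2188]
Step 5: x=[4.1427 6.5509 8.8067] v=[3.5390 -1.3593 -0.1797]

Answer: 4.1427 6.5509 8.8067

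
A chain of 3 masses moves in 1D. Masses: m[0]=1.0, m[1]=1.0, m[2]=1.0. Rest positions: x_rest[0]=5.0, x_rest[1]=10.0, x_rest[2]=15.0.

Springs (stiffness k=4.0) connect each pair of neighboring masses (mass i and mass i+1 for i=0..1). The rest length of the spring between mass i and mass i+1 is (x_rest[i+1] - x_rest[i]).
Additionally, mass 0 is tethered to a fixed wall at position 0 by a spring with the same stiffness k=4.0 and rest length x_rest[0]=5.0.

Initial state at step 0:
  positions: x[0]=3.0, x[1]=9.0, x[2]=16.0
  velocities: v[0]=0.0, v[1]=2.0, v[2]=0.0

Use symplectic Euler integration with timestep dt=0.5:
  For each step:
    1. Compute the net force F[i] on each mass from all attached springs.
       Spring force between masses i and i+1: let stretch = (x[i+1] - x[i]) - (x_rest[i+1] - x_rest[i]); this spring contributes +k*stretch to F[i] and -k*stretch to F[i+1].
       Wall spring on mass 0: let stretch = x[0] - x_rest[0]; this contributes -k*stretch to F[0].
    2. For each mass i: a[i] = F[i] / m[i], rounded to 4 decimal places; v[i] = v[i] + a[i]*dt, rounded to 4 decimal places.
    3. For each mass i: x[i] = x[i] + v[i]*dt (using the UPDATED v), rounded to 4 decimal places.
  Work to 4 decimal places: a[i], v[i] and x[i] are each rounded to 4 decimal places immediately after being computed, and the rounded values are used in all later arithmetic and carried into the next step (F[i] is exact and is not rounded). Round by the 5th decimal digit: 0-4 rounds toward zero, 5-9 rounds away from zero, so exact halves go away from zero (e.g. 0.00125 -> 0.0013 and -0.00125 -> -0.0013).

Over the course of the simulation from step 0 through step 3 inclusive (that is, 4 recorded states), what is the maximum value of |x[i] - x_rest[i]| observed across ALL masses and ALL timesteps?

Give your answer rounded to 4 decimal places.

Step 0: x=[3.0000 9.0000 16.0000] v=[0.0000 2.0000 0.0000]
Step 1: x=[6.0000 11.0000 14.0000] v=[6.0000 4.0000 -4.0000]
Step 2: x=[8.0000 11.0000 14.0000] v=[4.0000 0.0000 0.0000]
Step 3: x=[5.0000 11.0000 16.0000] v=[-6.0000 0.0000 4.0000]
Max displacement = 3.0000

Answer: 3.0000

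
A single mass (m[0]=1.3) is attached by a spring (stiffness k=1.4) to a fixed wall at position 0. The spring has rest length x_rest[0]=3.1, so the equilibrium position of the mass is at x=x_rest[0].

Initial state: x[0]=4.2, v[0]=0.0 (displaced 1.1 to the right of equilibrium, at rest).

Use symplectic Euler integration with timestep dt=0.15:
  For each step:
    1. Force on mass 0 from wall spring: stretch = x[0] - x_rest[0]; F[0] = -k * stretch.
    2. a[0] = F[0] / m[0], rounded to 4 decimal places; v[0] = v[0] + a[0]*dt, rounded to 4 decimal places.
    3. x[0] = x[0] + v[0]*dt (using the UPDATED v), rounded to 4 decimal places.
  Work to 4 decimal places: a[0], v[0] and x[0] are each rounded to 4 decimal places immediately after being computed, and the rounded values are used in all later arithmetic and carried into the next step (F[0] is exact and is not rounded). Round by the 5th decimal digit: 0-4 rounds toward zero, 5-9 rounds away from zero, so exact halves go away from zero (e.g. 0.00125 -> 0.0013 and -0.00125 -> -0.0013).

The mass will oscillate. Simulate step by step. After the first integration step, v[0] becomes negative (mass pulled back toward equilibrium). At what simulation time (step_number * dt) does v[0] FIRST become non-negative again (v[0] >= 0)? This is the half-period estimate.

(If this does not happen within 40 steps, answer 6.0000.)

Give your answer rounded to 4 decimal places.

Step 0: x=[4.2000] v=[0.0000]
Step 1: x=[4.1733] v=[-0.1777]
Step 2: x=[4.1206] v=[-0.3511]
Step 3: x=[4.0432] v=[-0.5160]
Step 4: x=[3.9429] v=[-0.6684]
Step 5: x=[3.8222] v=[-0.8046]
Step 6: x=[3.6840] v=[-0.9213]
Step 7: x=[3.5317] v=[-1.0156]
Step 8: x=[3.3689] v=[-1.0853]
Step 9: x=[3.1996] v=[-1.1287]
Step 10: x=[3.0279] v=[-1.1448]
Step 11: x=[2.8579] v=[-1.1332]
Step 12: x=[2.6938] v=[-1.0941]
Step 13: x=[2.5395] v=[-1.0285]
Step 14: x=[2.3988] v=[-0.9380]
Step 15: x=[2.2751] v=[-0.8247]
Step 16: x=[2.1714] v=[-0.6914]
Step 17: x=[2.0902] v=[-0.5414]
Step 18: x=[2.0335] v=[-0.3783]
Step 19: x=[2.0026] v=[-0.2060]
Step 20: x=[1.9983] v=[-0.0287]
Step 21: x=[2.0207] v=[0.1493]
First v>=0 after going negative at step 21, time=3.1500

Answer: 3.1500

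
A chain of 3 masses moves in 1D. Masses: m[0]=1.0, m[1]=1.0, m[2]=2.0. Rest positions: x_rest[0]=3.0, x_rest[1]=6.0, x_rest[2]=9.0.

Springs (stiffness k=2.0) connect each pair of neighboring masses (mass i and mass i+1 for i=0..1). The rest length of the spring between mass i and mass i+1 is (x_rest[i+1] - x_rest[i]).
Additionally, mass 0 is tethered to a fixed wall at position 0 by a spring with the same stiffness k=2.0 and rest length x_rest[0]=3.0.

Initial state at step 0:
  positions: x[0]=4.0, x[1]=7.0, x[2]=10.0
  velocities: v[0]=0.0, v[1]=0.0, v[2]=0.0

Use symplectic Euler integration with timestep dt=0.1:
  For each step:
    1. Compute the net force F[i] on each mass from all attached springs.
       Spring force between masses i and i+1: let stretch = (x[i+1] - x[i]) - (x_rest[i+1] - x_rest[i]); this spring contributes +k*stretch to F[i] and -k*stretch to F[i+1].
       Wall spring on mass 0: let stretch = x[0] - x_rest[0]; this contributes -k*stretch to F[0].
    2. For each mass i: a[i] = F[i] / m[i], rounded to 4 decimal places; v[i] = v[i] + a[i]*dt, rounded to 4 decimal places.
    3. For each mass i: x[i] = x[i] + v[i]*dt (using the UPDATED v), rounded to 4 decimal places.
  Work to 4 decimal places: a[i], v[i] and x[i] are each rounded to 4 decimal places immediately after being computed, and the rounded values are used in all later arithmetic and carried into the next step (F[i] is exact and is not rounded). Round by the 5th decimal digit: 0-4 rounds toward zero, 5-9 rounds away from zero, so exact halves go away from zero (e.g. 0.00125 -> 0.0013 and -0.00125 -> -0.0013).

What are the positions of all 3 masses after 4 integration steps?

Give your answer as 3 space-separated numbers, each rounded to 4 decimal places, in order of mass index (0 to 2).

Answer: 3.8118 6.9942 10.0000

Derivation:
Step 0: x=[4.0000 7.0000 10.0000] v=[0.0000 0.0000 0.0000]
Step 1: x=[3.9800 7.0000 10.0000] v=[-0.2000 0.0000 0.0000]
Step 2: x=[3.9408 6.9996 10.0000] v=[-0.3920 -0.0040 0.0000]
Step 3: x=[3.8840 6.9980 10.0000] v=[-0.5684 -0.0157 0.0000]
Step 4: x=[3.8118 6.9942 10.0000] v=[-0.7224 -0.0381 -0.0002]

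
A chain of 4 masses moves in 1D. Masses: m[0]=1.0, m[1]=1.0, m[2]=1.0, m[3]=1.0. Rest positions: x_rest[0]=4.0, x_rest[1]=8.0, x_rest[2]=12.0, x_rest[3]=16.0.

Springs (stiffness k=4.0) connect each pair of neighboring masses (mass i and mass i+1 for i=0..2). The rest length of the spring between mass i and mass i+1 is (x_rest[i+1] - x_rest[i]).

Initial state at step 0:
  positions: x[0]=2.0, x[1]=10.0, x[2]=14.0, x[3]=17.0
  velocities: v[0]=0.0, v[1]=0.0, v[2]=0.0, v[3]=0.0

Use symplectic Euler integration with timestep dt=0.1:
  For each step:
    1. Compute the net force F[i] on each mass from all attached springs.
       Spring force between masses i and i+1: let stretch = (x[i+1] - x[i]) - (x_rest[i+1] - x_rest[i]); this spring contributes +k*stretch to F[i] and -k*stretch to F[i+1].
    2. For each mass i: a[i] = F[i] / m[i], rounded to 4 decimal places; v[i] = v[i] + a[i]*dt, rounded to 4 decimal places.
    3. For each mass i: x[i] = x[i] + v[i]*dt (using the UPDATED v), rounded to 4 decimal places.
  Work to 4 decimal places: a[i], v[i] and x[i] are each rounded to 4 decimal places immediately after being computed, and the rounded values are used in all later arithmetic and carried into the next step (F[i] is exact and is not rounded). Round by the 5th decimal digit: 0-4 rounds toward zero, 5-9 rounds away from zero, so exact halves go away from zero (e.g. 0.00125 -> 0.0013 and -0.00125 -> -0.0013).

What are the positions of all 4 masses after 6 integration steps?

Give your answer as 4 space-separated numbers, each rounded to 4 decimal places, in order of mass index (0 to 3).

Step 0: x=[2.0000 10.0000 14.0000 17.0000] v=[0.0000 0.0000 0.0000 0.0000]
Step 1: x=[2.1600 9.8400 13.9600 17.0400] v=[1.6000 -1.6000 -0.4000 0.4000]
Step 2: x=[2.4672 9.5376 13.8784 17.1168] v=[3.0720 -3.0240 -0.8160 0.7680]
Step 3: x=[2.8972 9.1260 13.7527 17.2241] v=[4.3002 -4.1158 -1.2570 1.0726]
Step 4: x=[3.4164 8.6503 13.5808 17.3525] v=[5.1917 -4.7566 -1.7191 1.2840]
Step 5: x=[3.9849 8.1625 13.3625 17.4900] v=[5.6853 -4.8780 -2.1826 1.3753]
Step 6: x=[4.5605 7.7156 13.1013 17.6224] v=[5.7563 -4.4690 -2.6116 1.3243]

Answer: 4.5605 7.7156 13.1013 17.6224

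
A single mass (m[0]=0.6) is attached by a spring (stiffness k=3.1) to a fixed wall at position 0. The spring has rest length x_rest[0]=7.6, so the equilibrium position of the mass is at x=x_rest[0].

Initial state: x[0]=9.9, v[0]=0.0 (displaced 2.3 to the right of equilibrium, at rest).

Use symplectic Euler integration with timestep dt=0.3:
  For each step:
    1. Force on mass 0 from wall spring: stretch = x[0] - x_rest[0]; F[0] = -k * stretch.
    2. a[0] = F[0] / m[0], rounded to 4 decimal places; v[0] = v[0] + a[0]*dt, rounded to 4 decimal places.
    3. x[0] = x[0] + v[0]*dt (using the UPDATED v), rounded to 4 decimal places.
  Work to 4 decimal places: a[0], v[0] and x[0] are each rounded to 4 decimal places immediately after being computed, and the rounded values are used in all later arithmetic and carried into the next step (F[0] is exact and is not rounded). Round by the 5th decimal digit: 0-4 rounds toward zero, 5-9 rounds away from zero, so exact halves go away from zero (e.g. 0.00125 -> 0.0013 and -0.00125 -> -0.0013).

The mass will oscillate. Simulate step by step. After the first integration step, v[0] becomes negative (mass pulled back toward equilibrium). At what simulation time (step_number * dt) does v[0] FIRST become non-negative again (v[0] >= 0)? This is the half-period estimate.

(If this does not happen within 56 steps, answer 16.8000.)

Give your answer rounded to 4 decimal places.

Step 0: x=[9.9000] v=[0.0000]
Step 1: x=[8.8305] v=[-3.5650]
Step 2: x=[7.1888] v=[-5.4723]
Step 3: x=[5.7383] v=[-4.8350]
Step 4: x=[5.1535] v=[-1.9494]
Step 5: x=[5.7063] v=[1.8427]
First v>=0 after going negative at step 5, time=1.5000

Answer: 1.5000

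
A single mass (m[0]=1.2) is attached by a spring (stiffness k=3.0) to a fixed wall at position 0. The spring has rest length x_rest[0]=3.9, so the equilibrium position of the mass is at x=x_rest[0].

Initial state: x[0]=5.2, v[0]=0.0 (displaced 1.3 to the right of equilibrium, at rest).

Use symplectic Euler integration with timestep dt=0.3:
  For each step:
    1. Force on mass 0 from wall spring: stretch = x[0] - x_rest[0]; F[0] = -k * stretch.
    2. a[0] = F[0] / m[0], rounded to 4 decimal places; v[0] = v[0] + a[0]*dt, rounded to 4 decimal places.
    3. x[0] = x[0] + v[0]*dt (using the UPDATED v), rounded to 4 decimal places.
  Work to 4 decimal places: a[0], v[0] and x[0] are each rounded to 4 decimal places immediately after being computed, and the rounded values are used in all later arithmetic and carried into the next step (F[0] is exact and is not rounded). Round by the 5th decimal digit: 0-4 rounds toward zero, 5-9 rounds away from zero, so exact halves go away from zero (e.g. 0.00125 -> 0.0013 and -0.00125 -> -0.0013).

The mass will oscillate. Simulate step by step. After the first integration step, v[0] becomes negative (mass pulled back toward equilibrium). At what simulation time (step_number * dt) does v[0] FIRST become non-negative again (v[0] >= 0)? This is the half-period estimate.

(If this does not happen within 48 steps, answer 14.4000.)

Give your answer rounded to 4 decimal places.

Step 0: x=[5.2000] v=[0.0000]
Step 1: x=[4.9075] v=[-0.9750]
Step 2: x=[4.3883] v=[-1.7306]
Step 3: x=[3.7593] v=[-2.0968]
Step 4: x=[3.1619] v=[-1.9913]
Step 5: x=[2.7306] v=[-1.4377]
Step 6: x=[2.5624] v=[-0.5607]
Step 7: x=[2.6952] v=[0.4425]
First v>=0 after going negative at step 7, time=2.1000

Answer: 2.1000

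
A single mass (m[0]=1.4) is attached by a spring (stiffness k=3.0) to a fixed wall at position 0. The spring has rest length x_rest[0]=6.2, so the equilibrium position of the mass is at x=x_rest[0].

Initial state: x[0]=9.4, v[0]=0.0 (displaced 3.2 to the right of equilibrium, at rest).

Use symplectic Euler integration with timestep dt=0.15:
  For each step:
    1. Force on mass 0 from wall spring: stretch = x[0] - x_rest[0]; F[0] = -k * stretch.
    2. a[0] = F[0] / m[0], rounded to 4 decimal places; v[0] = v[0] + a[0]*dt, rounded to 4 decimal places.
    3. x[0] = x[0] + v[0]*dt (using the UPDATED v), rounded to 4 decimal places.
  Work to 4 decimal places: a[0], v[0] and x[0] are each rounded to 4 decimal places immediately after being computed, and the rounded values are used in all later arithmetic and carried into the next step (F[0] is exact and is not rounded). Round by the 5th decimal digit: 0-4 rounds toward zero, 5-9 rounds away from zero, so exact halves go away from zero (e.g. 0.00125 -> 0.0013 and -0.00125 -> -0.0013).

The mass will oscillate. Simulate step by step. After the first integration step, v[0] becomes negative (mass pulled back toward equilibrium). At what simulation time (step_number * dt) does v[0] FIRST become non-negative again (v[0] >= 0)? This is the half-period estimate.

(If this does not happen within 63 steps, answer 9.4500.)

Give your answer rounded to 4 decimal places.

Answer: 2.2500

Derivation:
Step 0: x=[9.4000] v=[0.0000]
Step 1: x=[9.2457] v=[-1.0286]
Step 2: x=[8.9446] v=[-2.0076]
Step 3: x=[8.5111] v=[-2.8898]
Step 4: x=[7.9662] v=[-3.6327]
Step 5: x=[7.3361] v=[-4.2004]
Step 6: x=[6.6513] v=[-4.5656]
Step 7: x=[5.9447] v=[-4.7107]
Step 8: x=[5.2504] v=[-4.6286]
Step 9: x=[4.6019] v=[-4.3234]
Step 10: x=[4.0304] v=[-3.8097]
Step 11: x=[3.5636] v=[-3.1123]
Step 12: x=[3.2239] v=[-2.2649]
Step 13: x=[3.0277] v=[-1.3083]
Step 14: x=[2.9844] v=[-0.2886]
Step 15: x=[3.0962] v=[0.7450]
First v>=0 after going negative at step 15, time=2.2500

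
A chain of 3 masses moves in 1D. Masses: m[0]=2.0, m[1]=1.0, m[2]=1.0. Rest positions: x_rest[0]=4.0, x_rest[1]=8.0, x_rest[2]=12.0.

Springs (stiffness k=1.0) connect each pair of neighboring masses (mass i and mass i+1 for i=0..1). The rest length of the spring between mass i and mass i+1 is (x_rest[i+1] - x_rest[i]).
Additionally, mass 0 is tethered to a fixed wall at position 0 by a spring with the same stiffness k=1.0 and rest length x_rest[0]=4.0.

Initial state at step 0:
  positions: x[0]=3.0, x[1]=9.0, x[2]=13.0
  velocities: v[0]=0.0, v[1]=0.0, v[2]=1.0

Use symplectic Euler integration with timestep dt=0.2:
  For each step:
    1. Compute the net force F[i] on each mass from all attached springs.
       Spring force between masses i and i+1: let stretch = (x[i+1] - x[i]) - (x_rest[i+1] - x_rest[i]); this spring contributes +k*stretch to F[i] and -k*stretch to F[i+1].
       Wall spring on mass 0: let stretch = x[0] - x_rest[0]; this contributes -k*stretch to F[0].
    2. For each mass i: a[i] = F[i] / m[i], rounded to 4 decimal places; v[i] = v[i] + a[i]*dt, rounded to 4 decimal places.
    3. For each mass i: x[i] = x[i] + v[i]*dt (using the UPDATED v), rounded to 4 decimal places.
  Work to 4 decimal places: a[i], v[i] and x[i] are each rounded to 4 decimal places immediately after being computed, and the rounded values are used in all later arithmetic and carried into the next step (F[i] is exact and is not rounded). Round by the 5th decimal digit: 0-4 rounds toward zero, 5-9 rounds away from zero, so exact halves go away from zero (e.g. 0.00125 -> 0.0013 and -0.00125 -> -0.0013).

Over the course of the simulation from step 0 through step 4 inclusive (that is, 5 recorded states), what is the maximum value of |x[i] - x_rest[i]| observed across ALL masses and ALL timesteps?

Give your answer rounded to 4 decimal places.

Answer: 1.6791

Derivation:
Step 0: x=[3.0000 9.0000 13.0000] v=[0.0000 0.0000 1.0000]
Step 1: x=[3.0600 8.9200 13.2000] v=[0.3000 -0.4000 1.0000]
Step 2: x=[3.1760 8.7768 13.3888] v=[0.5800 -0.7160 0.9440]
Step 3: x=[3.3405 8.5940 13.5531] v=[0.8225 -0.9138 0.8216]
Step 4: x=[3.5433 8.3995 13.6791] v=[1.0138 -0.9727 0.6298]
Max displacement = 1.6791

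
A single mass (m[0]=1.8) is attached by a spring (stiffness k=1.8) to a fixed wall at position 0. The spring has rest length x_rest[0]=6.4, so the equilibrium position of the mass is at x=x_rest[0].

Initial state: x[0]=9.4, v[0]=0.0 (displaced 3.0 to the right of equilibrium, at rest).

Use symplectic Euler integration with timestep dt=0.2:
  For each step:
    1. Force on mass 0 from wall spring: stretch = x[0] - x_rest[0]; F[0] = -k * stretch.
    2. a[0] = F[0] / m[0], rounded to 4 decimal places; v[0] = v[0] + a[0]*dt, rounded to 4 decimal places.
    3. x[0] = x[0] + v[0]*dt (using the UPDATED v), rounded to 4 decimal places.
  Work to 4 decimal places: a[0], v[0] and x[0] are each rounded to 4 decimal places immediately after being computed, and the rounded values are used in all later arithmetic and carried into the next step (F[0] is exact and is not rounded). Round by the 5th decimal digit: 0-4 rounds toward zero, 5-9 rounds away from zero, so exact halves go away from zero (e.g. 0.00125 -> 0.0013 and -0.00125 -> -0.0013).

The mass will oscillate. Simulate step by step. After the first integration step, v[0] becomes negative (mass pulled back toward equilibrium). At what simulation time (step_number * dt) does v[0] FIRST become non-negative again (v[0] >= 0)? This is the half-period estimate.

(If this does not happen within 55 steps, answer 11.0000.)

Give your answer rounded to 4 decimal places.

Step 0: x=[9.4000] v=[0.0000]
Step 1: x=[9.2800] v=[-0.6000]
Step 2: x=[9.0448] v=[-1.1760]
Step 3: x=[8.7038] v=[-1.7050]
Step 4: x=[8.2706] v=[-2.1658]
Step 5: x=[7.7626] v=[-2.5399]
Step 6: x=[7.2001] v=[-2.8124]
Step 7: x=[6.6056] v=[-2.9724]
Step 8: x=[6.0029] v=[-3.0135]
Step 9: x=[5.4161] v=[-2.9341]
Step 10: x=[4.8686] v=[-2.7373]
Step 11: x=[4.3824] v=[-2.4310]
Step 12: x=[3.9769] v=[-2.0275]
Step 13: x=[3.6683] v=[-1.5429]
Step 14: x=[3.4690] v=[-0.9966]
Step 15: x=[3.3869] v=[-0.4104]
Step 16: x=[3.4253] v=[0.1922]
First v>=0 after going negative at step 16, time=3.2000

Answer: 3.2000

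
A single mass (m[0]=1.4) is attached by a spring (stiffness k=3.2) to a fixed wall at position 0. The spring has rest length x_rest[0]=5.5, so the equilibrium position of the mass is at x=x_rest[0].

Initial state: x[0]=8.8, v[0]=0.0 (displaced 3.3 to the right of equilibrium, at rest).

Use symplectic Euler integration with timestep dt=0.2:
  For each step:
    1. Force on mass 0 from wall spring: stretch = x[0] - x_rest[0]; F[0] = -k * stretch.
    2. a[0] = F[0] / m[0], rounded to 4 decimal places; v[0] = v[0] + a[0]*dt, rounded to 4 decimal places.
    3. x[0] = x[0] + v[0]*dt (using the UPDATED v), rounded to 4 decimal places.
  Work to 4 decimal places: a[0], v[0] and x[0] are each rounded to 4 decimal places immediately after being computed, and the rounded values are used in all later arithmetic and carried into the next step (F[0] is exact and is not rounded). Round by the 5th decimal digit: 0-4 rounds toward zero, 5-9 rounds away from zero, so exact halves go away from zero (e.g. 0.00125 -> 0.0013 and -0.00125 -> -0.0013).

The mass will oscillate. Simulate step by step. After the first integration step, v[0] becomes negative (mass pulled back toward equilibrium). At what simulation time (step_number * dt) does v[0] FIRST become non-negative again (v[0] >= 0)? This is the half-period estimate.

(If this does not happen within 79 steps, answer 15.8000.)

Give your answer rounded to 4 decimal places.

Step 0: x=[8.8000] v=[0.0000]
Step 1: x=[8.4983] v=[-1.5086]
Step 2: x=[7.9224] v=[-2.8793]
Step 3: x=[7.1251] v=[-3.9867]
Step 4: x=[6.1792] v=[-4.7296]
Step 5: x=[5.1712] v=[-5.0401]
Step 6: x=[4.1932] v=[-4.8898]
Step 7: x=[3.3347] v=[-4.2924]
Step 8: x=[2.6742] v=[-3.3025]
Step 9: x=[2.2721] v=[-2.0107]
Step 10: x=[2.1651] v=[-0.5351]
Step 11: x=[2.3630] v=[0.9894]
First v>=0 after going negative at step 11, time=2.2000

Answer: 2.2000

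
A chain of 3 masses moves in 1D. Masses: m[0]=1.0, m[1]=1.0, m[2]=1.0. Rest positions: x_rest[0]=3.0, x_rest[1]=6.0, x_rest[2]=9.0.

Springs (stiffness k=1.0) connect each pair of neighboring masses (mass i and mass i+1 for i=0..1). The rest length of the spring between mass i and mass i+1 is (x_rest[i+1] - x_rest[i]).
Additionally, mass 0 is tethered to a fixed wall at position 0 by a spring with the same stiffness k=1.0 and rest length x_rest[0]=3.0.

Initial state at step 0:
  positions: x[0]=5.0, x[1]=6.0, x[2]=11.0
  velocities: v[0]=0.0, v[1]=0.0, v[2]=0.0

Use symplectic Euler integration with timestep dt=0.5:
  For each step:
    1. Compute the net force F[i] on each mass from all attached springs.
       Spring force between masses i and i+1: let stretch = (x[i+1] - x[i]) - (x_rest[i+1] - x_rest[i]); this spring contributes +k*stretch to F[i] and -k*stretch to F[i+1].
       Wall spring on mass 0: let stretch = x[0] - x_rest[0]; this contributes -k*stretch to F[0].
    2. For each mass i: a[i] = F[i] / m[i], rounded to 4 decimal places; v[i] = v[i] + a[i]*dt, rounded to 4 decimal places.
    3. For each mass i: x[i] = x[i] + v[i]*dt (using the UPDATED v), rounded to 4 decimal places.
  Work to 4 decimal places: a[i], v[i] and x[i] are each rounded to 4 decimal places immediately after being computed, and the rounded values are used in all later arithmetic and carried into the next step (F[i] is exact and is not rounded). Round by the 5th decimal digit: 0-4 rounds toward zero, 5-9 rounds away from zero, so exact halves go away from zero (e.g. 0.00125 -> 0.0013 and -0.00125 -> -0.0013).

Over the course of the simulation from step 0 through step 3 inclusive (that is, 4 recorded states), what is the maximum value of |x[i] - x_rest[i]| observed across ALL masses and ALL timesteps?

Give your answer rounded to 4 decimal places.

Step 0: x=[5.0000 6.0000 11.0000] v=[0.0000 0.0000 0.0000]
Step 1: x=[4.0000 7.0000 10.5000] v=[-2.0000 2.0000 -1.0000]
Step 2: x=[2.7500 8.1250 9.8750] v=[-2.5000 2.2500 -1.2500]
Step 3: x=[2.1563 8.3438 9.5625] v=[-1.1875 0.4375 -0.6250]
Max displacement = 2.3438

Answer: 2.3438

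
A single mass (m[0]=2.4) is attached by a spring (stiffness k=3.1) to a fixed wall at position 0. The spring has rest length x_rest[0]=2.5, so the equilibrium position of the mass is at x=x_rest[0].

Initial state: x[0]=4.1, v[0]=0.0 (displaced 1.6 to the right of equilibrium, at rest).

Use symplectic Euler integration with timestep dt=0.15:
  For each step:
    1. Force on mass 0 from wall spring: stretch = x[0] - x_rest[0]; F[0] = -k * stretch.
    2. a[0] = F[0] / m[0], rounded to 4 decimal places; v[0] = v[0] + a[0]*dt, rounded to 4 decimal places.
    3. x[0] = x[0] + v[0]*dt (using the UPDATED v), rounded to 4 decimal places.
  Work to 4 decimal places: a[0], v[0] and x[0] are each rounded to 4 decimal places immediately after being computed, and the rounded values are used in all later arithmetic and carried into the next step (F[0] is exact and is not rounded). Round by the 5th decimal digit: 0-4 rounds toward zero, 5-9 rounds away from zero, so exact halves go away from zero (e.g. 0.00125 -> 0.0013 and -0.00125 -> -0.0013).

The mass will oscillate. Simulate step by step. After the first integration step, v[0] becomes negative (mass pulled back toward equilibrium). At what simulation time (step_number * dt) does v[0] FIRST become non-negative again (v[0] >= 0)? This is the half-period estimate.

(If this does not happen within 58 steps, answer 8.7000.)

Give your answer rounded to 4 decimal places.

Step 0: x=[4.1000] v=[0.0000]
Step 1: x=[4.0535] v=[-0.3100]
Step 2: x=[3.9619] v=[-0.6110]
Step 3: x=[3.8278] v=[-0.8942]
Step 4: x=[3.6551] v=[-1.1515]
Step 5: x=[3.4488] v=[-1.3753]
Step 6: x=[3.2149] v=[-1.5591]
Step 7: x=[2.9603] v=[-1.6976]
Step 8: x=[2.6923] v=[-1.7868]
Step 9: x=[2.4187] v=[-1.8241]
Step 10: x=[2.1474] v=[-1.8084]
Step 11: x=[1.8864] v=[-1.7401]
Step 12: x=[1.6432] v=[-1.6212]
Step 13: x=[1.4249] v=[-1.4552]
Step 14: x=[1.2379] v=[-1.2469]
Step 15: x=[1.0875] v=[-1.0024]
Step 16: x=[0.9782] v=[-0.7287]
Step 17: x=[0.9131] v=[-0.4338]
Step 18: x=[0.8942] v=[-0.1263]
Step 19: x=[0.9219] v=[0.1848]
First v>=0 after going negative at step 19, time=2.8500

Answer: 2.8500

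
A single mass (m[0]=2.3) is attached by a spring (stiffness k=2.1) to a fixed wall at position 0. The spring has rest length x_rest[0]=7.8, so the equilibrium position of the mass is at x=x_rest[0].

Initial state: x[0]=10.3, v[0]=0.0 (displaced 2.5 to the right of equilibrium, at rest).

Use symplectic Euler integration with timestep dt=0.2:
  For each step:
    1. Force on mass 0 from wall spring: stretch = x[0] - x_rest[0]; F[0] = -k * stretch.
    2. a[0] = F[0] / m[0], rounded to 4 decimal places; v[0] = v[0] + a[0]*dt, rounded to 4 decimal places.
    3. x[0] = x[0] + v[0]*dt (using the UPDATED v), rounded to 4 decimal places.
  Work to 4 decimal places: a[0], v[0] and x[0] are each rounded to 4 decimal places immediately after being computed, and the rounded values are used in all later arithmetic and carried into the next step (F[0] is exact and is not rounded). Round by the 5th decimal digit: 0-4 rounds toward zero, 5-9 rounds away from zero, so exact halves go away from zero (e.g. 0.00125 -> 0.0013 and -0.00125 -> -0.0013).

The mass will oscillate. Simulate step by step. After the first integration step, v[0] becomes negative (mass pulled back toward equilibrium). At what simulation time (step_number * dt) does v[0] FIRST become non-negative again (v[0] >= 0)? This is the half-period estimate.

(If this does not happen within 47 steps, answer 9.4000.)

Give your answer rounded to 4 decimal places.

Step 0: x=[10.3000] v=[0.0000]
Step 1: x=[10.2087] v=[-0.4565]
Step 2: x=[10.0294] v=[-0.8963]
Step 3: x=[9.7687] v=[-1.3034]
Step 4: x=[9.4361] v=[-1.6629]
Step 5: x=[9.0438] v=[-1.9617]
Step 6: x=[8.6060] v=[-2.1888]
Step 7: x=[8.1388] v=[-2.3360]
Step 8: x=[7.6592] v=[-2.3979]
Step 9: x=[7.1848] v=[-2.3722]
Step 10: x=[6.7328] v=[-2.2599]
Step 11: x=[6.3198] v=[-2.0650]
Step 12: x=[5.9609] v=[-1.7947]
Step 13: x=[5.6691] v=[-1.4589]
Step 14: x=[5.4551] v=[-1.0698]
Step 15: x=[5.3268] v=[-0.6416]
Step 16: x=[5.2888] v=[-0.1900]
Step 17: x=[5.3425] v=[0.2686]
First v>=0 after going negative at step 17, time=3.4000

Answer: 3.4000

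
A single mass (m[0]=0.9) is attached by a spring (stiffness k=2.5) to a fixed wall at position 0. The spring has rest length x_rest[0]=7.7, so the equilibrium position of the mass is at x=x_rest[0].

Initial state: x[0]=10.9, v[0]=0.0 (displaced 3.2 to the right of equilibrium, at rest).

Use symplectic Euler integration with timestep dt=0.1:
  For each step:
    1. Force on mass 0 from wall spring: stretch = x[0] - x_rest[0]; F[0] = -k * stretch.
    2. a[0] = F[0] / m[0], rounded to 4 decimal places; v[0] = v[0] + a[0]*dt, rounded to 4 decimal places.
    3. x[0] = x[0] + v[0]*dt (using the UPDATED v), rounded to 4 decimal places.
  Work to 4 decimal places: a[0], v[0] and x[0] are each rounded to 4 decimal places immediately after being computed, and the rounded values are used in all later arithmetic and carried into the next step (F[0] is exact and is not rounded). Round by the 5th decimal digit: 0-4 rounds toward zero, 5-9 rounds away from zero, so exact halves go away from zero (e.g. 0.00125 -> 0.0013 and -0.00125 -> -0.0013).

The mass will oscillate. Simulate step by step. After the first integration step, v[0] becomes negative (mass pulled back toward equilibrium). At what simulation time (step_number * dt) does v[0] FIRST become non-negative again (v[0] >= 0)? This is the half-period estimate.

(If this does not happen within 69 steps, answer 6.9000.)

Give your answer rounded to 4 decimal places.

Step 0: x=[10.9000] v=[0.0000]
Step 1: x=[10.8111] v=[-0.8889]
Step 2: x=[10.6358] v=[-1.7531]
Step 3: x=[10.3789] v=[-2.5686]
Step 4: x=[10.0476] v=[-3.3127]
Step 5: x=[9.6511] v=[-3.9648]
Step 6: x=[9.2004] v=[-4.5068]
Step 7: x=[8.7080] v=[-4.9236]
Step 8: x=[8.1876] v=[-5.2036]
Step 9: x=[7.6537] v=[-5.3390]
Step 10: x=[7.1211] v=[-5.3261]
Step 11: x=[6.6046] v=[-5.1653]
Step 12: x=[6.1185] v=[-4.8610]
Step 13: x=[5.6763] v=[-4.4217]
Step 14: x=[5.2903] v=[-3.8596]
Step 15: x=[4.9713] v=[-3.1902]
Step 16: x=[4.7281] v=[-2.4322]
Step 17: x=[4.5674] v=[-1.6067]
Step 18: x=[4.4938] v=[-0.7365]
Step 19: x=[4.5092] v=[0.1541]
First v>=0 after going negative at step 19, time=1.9000

Answer: 1.9000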